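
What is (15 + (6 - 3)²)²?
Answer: 576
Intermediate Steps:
(15 + (6 - 3)²)² = (15 + 3²)² = (15 + 9)² = 24² = 576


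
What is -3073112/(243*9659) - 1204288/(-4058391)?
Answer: -3215087053112/3175199892189 ≈ -1.0126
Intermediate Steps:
-3073112/(243*9659) - 1204288/(-4058391) = -3073112/2347137 - 1204288*(-1/4058391) = -3073112*1/2347137 + 1204288/4058391 = -3073112/2347137 + 1204288/4058391 = -3215087053112/3175199892189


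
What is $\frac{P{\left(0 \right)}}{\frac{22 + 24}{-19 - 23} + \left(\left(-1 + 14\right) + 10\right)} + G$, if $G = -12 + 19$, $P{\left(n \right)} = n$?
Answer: $7$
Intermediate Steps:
$G = 7$
$\frac{P{\left(0 \right)}}{\frac{22 + 24}{-19 - 23} + \left(\left(-1 + 14\right) + 10\right)} + G = \frac{1}{\frac{22 + 24}{-19 - 23} + \left(\left(-1 + 14\right) + 10\right)} 0 + 7 = \frac{1}{\frac{46}{-42} + \left(13 + 10\right)} 0 + 7 = \frac{1}{46 \left(- \frac{1}{42}\right) + 23} \cdot 0 + 7 = \frac{1}{- \frac{23}{21} + 23} \cdot 0 + 7 = \frac{1}{\frac{460}{21}} \cdot 0 + 7 = \frac{21}{460} \cdot 0 + 7 = 0 + 7 = 7$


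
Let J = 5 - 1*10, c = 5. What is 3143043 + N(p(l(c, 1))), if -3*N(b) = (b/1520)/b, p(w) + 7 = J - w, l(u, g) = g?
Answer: 14332276079/4560 ≈ 3.1430e+6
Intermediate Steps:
J = -5 (J = 5 - 10 = -5)
p(w) = -12 - w (p(w) = -7 + (-5 - w) = -12 - w)
N(b) = -1/4560 (N(b) = -b/1520/(3*b) = -1/3*1/1520 = -1/4560)
3143043 + N(p(l(c, 1))) = 3143043 - 1/4560 = 14332276079/4560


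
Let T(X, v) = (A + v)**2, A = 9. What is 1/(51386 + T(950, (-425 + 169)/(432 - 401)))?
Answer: 961/49382475 ≈ 1.9460e-5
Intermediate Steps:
T(X, v) = (9 + v)**2
1/(51386 + T(950, (-425 + 169)/(432 - 401))) = 1/(51386 + (9 + (-425 + 169)/(432 - 401))**2) = 1/(51386 + (9 - 256/31)**2) = 1/(51386 + (23/31)**2) = 1/(51386 + 529/961) = 1/(49382475/961) = 961/49382475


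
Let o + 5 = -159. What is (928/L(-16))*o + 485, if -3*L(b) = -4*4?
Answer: -28051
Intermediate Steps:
o = -164 (o = -5 - 159 = -164)
L(b) = 16/3 (L(b) = -(-4)*4/3 = -⅓*(-16) = 16/3)
(928/L(-16))*o + 485 = (928/(16/3))*(-164) + 485 = (928*(3/16))*(-164) + 485 = 174*(-164) + 485 = -28536 + 485 = -28051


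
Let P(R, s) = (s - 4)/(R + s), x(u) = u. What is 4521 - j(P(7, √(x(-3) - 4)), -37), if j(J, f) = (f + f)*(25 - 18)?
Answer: 5039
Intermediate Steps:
P(R, s) = (-4 + s)/(R + s)
j(J, f) = 14*f (j(J, f) = (2*f)*7 = 14*f)
4521 - j(P(7, √(x(-3) - 4)), -37) = 4521 - 14*(-37) = 4521 - 1*(-518) = 4521 + 518 = 5039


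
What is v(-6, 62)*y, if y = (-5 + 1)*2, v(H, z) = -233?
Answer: 1864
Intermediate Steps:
y = -8 (y = -4*2 = -8)
v(-6, 62)*y = -233*(-8) = 1864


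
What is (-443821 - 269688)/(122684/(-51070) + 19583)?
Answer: -18219452315/499990563 ≈ -36.440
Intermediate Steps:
(-443821 - 269688)/(122684/(-51070) + 19583) = -713509/(122684*(-1/51070) + 19583) = -713509/(-61342/25535 + 19583) = -713509/499990563/25535 = -713509*25535/499990563 = -18219452315/499990563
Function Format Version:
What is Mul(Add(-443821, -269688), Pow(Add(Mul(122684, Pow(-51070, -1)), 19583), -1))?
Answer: Rational(-18219452315, 499990563) ≈ -36.440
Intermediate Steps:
Mul(Add(-443821, -269688), Pow(Add(Mul(122684, Pow(-51070, -1)), 19583), -1)) = Mul(-713509, Pow(Add(Mul(122684, Rational(-1, 51070)), 19583), -1)) = Mul(-713509, Pow(Add(Rational(-61342, 25535), 19583), -1)) = Mul(-713509, Pow(Rational(499990563, 25535), -1)) = Mul(-713509, Rational(25535, 499990563)) = Rational(-18219452315, 499990563)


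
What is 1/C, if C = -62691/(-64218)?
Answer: 21406/20897 ≈ 1.0244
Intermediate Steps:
C = 20897/21406 (C = -62691*(-1/64218) = 20897/21406 ≈ 0.97622)
1/C = 1/(20897/21406) = 21406/20897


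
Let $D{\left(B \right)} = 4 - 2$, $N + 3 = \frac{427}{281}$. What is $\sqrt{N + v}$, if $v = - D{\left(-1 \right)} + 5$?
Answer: $\frac{\sqrt{119987}}{281} \approx 1.2327$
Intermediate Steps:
$N = - \frac{416}{281}$ ($N = -3 + \frac{427}{281} = - \frac{416}{281} \approx -1.4804$)
$D{\left(B \right)} = 2$ ($D{\left(B \right)} = 4 - 2 = 2$)
$v = 3$ ($v = \left(-1\right) 2 + 5 = -2 + 5 = 3$)
$\sqrt{N + v} = \sqrt{- \frac{416}{281} + 3} = \sqrt{\frac{427}{281}} = \frac{\sqrt{119987}}{281}$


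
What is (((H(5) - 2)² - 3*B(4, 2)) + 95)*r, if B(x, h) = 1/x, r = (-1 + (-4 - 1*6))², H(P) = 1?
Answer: 46101/4 ≈ 11525.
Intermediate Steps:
r = 121 (r = (-1 + (-4 - 6))² = (-1 - 10)² = (-11)² = 121)
(((H(5) - 2)² - 3*B(4, 2)) + 95)*r = (((1 - 2)² - 3/4) + 95)*121 = (((-1)² - 3*¼) + 95)*121 = ((1 - ¾) + 95)*121 = (¼ + 95)*121 = (381/4)*121 = 46101/4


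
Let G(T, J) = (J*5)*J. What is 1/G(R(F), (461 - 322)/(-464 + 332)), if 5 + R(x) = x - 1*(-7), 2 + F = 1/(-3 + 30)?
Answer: 17424/96605 ≈ 0.18036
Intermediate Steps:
F = -53/27 (F = -2 + 1/(-3 + 30) = -2 + 1/27 = -53/27 ≈ -1.9630)
R(x) = 2 + x (R(x) = -5 + (x - 1*(-7)) = -5 + (x + 7) = -5 + (7 + x) = 2 + x)
G(T, J) = 5*J**2 (G(T, J) = (5*J)*J = 5*J**2)
1/G(R(F), (461 - 322)/(-464 + 332)) = 1/(5*((461 - 322)/(-464 + 332))**2) = 1/(5*(139/(-132))**2) = 1/(5*(139*(-1/132))**2) = 1/(5*(-139/132)**2) = 1/(5*(19321/17424)) = 1/(96605/17424) = 17424/96605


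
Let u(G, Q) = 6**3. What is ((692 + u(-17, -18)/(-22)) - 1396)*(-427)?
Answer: 3352804/11 ≈ 3.0480e+5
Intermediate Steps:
u(G, Q) = 216
((692 + u(-17, -18)/(-22)) - 1396)*(-427) = ((692 + 216/(-22)) - 1396)*(-427) = ((692 + 216*(-1/22)) - 1396)*(-427) = ((692 - 108/11) - 1396)*(-427) = (7504/11 - 1396)*(-427) = -7852/11*(-427) = 3352804/11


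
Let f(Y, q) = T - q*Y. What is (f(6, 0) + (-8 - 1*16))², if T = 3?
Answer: 441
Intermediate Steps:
f(Y, q) = 3 - Y*q (f(Y, q) = 3 - q*Y = 3 - Y*q)
(f(6, 0) + (-8 - 1*16))² = ((3 - 1*6*0) + (-8 - 1*16))² = ((3 + 0) + (-8 - 16))² = (3 - 24)² = (-21)² = 441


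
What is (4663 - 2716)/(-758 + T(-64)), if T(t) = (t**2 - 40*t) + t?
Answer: 1947/5834 ≈ 0.33373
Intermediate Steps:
T(t) = t**2 - 39*t
(4663 - 2716)/(-758 + T(-64)) = (4663 - 2716)/(-758 - 64*(-39 - 64)) = 1947/(-758 - 64*(-103)) = 1947/(-758 + 6592) = 1947/5834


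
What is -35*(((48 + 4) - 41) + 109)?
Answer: -4200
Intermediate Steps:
-35*(((48 + 4) - 41) + 109) = -35*((52 - 41) + 109) = -35*(11 + 109) = -35*120 = -4200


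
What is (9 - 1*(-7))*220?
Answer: 3520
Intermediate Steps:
(9 - 1*(-7))*220 = (9 + 7)*220 = 16*220 = 3520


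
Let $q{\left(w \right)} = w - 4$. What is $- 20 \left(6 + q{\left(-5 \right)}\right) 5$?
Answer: $300$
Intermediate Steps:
$q{\left(w \right)} = -4 + w$ ($q{\left(w \right)} = w - 4 = -4 + w$)
$- 20 \left(6 + q{\left(-5 \right)}\right) 5 = - 20 \left(6 - 9\right) 5 = \left(-20\right) \left(-3\right) 5 = 60 \cdot 5 = 300$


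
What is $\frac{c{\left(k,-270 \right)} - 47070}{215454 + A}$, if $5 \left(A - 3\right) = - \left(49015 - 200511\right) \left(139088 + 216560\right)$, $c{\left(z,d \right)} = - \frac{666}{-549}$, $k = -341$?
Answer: $- \frac{14355980}{3286699928273} \approx -4.3679 \cdot 10^{-6}$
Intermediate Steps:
$c{\left(z,d \right)} = \frac{74}{61}$ ($c{\left(z,d \right)} = \left(-666\right) \left(- \frac{1}{549}\right) = \frac{74}{61}$)
$A = \frac{53879249423}{5}$ ($A = 3 + \frac{\left(-1\right) \left(49015 - 200511\right) \left(139088 + 216560\right)}{5} = 3 + \frac{\left(-1\right) \left(\left(-151496\right) 355648\right)}{5} = 3 + \frac{\left(-1\right) \left(-53879249408\right)}{5} = 3 + \frac{1}{5} \cdot 53879249408 = 3 + \frac{53879249408}{5} = \frac{53879249423}{5} \approx 1.0776 \cdot 10^{10}$)
$\frac{c{\left(k,-270 \right)} - 47070}{215454 + A} = \frac{\frac{74}{61} - 47070}{215454 + \frac{53879249423}{5}} = - \frac{2871196}{61 \cdot \frac{53880326693}{5}} = \left(- \frac{2871196}{61}\right) \frac{5}{53880326693} = - \frac{14355980}{3286699928273}$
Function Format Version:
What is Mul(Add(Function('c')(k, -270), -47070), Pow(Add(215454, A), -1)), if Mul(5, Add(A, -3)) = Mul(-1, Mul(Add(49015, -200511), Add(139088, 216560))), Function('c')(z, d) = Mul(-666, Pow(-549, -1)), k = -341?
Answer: Rational(-14355980, 3286699928273) ≈ -4.3679e-6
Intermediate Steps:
Function('c')(z, d) = Rational(74, 61) (Function('c')(z, d) = Mul(-666, Rational(-1, 549)) = Rational(74, 61))
A = Rational(53879249423, 5) (A = Add(3, Mul(Rational(1, 5), Mul(-1, Mul(Add(49015, -200511), Add(139088, 216560))))) = Add(3, Mul(Rational(1, 5), Mul(-1, Mul(-151496, 355648)))) = Add(3, Mul(Rational(1, 5), Mul(-1, -53879249408))) = Add(3, Mul(Rational(1, 5), 53879249408)) = Add(3, Rational(53879249408, 5)) = Rational(53879249423, 5) ≈ 1.0776e+10)
Mul(Add(Function('c')(k, -270), -47070), Pow(Add(215454, A), -1)) = Mul(Add(Rational(74, 61), -47070), Pow(Add(215454, Rational(53879249423, 5)), -1)) = Mul(Rational(-2871196, 61), Pow(Rational(53880326693, 5), -1)) = Mul(Rational(-2871196, 61), Rational(5, 53880326693)) = Rational(-14355980, 3286699928273)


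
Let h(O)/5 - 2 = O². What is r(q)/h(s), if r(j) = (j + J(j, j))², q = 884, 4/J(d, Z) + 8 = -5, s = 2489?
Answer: 131974144/5234878935 ≈ 0.025211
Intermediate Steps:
J(d, Z) = -4/13 (J(d, Z) = 4/(-8 - 5) = 4/(-13) = 4*(-1/13) = -4/13)
r(j) = (-4/13 + j)² (r(j) = (j - 4/13)² = (-4/13 + j)²)
h(O) = 10 + 5*O²
r(q)/h(s) = ((-4 + 13*884)²/169)/(10 + 5*2489²) = ((-4 + 11492)²/169)/(10 + 5*6195121) = ((1/169)*11488²)/(10 + 30975605) = ((1/169)*131974144)/30975615 = (131974144/169)*(1/30975615) = 131974144/5234878935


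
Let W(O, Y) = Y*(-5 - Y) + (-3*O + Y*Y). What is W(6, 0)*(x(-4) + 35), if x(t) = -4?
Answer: -558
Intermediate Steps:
W(O, Y) = Y² - 3*O + Y*(-5 - Y) (W(O, Y) = Y*(-5 - Y) + (-3*O + Y²) = Y*(-5 - Y) + (Y² - 3*O) = Y² - 3*O + Y*(-5 - Y))
W(6, 0)*(x(-4) + 35) = (-5*0 - 3*6)*(-4 + 35) = (0 - 18)*31 = -18*31 = -558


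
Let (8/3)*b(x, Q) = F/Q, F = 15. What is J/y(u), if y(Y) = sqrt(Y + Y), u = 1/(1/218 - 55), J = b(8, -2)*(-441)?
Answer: -19845*I*sqrt(1306801)/3488 ≈ -6504.0*I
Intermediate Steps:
b(x, Q) = 45/(8*Q) (b(x, Q) = 3*(15/Q)/8 = 45/(8*Q))
J = 19845/16 (J = ((45/8)/(-2))*(-441) = ((45/8)*(-1/2))*(-441) = -45/16*(-441) = 19845/16 ≈ 1240.3)
u = -218/11989 (u = 1/(1/218 - 55) = 1/(-11989/218) = -218/11989 ≈ -0.018183)
y(Y) = sqrt(2)*sqrt(Y) (y(Y) = sqrt(2*Y) = sqrt(2)*sqrt(Y))
J/y(u) = 19845/(16*((sqrt(2)*sqrt(-218/11989)))) = 19845/(16*((sqrt(2)*(I*sqrt(2613602)/11989)))) = 19845/(16*((2*I*sqrt(1306801)/11989))) = 19845*(-I*sqrt(1306801)/218)/16 = -19845*I*sqrt(1306801)/3488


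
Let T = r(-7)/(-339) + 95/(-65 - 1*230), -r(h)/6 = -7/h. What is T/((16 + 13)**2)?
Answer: -2029/5606947 ≈ -0.00036187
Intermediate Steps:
r(h) = 42/h (r(h) = -(-42)/h = 42/h)
T = -2029/6667 (T = (42/(-7))/(-339) + 95/(-65 - 1*230) = (42*(-1/7))*(-1/339) + 95/(-65 - 230) = -6*(-1/339) + 95/(-295) = 2/113 + 95*(-1/295) = 2/113 - 19/59 = -2029/6667 ≈ -0.30433)
T/((16 + 13)**2) = -2029/(6667*(16 + 13)**2) = -2029/(6667*(29**2)) = -2029/6667/841 = -2029/6667*1/841 = -2029/5606947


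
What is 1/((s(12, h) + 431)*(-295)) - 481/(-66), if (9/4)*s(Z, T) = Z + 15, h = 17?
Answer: 62859419/8625210 ≈ 7.2879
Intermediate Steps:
s(Z, T) = 20/3 + 4*Z/9 (s(Z, T) = 4*(Z + 15)/9 = 4*(15 + Z)/9 = 20/3 + 4*Z/9)
1/((s(12, h) + 431)*(-295)) - 481/(-66) = 1/(((20/3 + (4/9)*12) + 431)*(-295)) - 481/(-66) = -1/295/((20/3 + 16/3) + 431) - 481*(-1/66) = -1/295/(12 + 431) + 481/66 = -1/295/443 + 481/66 = (1/443)*(-1/295) + 481/66 = -1/130685 + 481/66 = 62859419/8625210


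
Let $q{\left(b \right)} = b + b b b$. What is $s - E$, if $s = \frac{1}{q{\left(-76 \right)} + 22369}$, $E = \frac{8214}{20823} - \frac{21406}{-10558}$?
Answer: $- \frac{36977913200814}{15267906395137} \approx -2.4219$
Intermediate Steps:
$q{\left(b \right)} = b + b^{3}$ ($q{\left(b \right)} = b + b^{2} b = b + b^{3}$)
$E = \frac{88743425}{36641539}$ ($E = 8214 \cdot \frac{1}{20823} - - \frac{10703}{5279} = \frac{2738}{6941} + \frac{10703}{5279} = \frac{88743425}{36641539} \approx 2.4219$)
$s = - \frac{1}{416683}$ ($s = \frac{1}{\left(-76 + \left(-76\right)^{3}\right) + 22369} = \frac{1}{\left(-76 - 438976\right) + 22369} = \frac{1}{-439052 + 22369} = \frac{1}{-416683} = - \frac{1}{416683} \approx -2.3999 \cdot 10^{-6}$)
$s - E = - \frac{1}{416683} - \frac{88743425}{36641539} = - \frac{36977913200814}{15267906395137}$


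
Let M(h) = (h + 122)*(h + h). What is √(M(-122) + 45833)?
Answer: √45833 ≈ 214.09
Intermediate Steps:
M(h) = 2*h*(122 + h) (M(h) = (122 + h)*(2*h) = 2*h*(122 + h))
√(M(-122) + 45833) = √(2*(-122)*(122 - 122) + 45833) = √(2*(-122)*0 + 45833) = √(0 + 45833) = √45833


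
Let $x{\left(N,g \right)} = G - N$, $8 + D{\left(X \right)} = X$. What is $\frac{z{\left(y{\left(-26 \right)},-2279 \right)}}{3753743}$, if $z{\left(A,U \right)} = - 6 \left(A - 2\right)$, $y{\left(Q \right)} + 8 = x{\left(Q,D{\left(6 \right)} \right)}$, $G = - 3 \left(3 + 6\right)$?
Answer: $\frac{66}{3753743} \approx 1.7582 \cdot 10^{-5}$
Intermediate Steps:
$G = -27$ ($G = \left(-3\right) 9 = -27$)
$D{\left(X \right)} = -8 + X$
$x{\left(N,g \right)} = -27 - N$
$y{\left(Q \right)} = -35 - Q$ ($y{\left(Q \right)} = -8 - \left(27 + Q\right) = -35 - Q$)
$z{\left(A,U \right)} = 12 - 6 A$ ($z{\left(A,U \right)} = - 6 \left(-2 + A\right) = 12 - 6 A$)
$\frac{z{\left(y{\left(-26 \right)},-2279 \right)}}{3753743} = \frac{12 - 6 \left(-35 - -26\right)}{3753743} = \left(12 - 6 \left(-35 + 26\right)\right) \frac{1}{3753743} = \left(12 - -54\right) \frac{1}{3753743} = \left(12 + 54\right) \frac{1}{3753743} = 66 \cdot \frac{1}{3753743} = \frac{66}{3753743}$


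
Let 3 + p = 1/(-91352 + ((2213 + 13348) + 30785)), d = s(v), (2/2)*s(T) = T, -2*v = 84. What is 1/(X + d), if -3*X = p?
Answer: -135018/5535737 ≈ -0.024390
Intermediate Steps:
v = -42 (v = -½*84 = -42)
s(T) = T
d = -42
p = -135019/45006 (p = -3 + 1/(-91352 + ((2213 + 13348) + 30785)) = -3 + 1/(-91352 + (15561 + 30785)) = -3 + 1/(-91352 + 46346) = -3 + 1/(-45006) = -3 - 1/45006 = -135019/45006 ≈ -3.0000)
X = 135019/135018 (X = -⅓*(-135019/45006) = 135019/135018 ≈ 1.0000)
1/(X + d) = 1/(135019/135018 - 42) = 1/(-5535737/135018) = -135018/5535737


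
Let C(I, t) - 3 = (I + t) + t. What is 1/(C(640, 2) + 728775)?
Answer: 1/729422 ≈ 1.3709e-6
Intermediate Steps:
C(I, t) = 3 + I + 2*t (C(I, t) = 3 + ((I + t) + t) = 3 + (I + 2*t) = 3 + I + 2*t)
1/(C(640, 2) + 728775) = 1/((3 + 640 + 2*2) + 728775) = 1/((3 + 640 + 4) + 728775) = 1/(647 + 728775) = 1/729422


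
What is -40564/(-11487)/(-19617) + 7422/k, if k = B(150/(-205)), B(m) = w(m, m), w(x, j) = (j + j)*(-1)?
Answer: 11428592667803/2253404790 ≈ 5071.7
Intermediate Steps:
w(x, j) = -2*j (w(x, j) = (2*j)*(-1) = -2*j)
B(m) = -2*m
k = 60/41 (k = -300/(-205) = -300*(-1)/205 = -2*(-30/41) = 60/41 ≈ 1.4634)
-40564/(-11487)/(-19617) + 7422/k = -40564/(-11487)/(-19617) + 7422/(60/41) = -40564*(-1/11487)*(-1/19617) + 7422*(41/60) = (40564/11487)*(-1/19617) + 50717/10 = -40564/225340479 + 50717/10 = 11428592667803/2253404790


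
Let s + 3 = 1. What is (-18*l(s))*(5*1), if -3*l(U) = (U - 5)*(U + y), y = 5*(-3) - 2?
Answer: 3990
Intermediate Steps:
s = -2 (s = -3 + 1 = -2)
y = -17 (y = -15 - 2 = -17)
l(U) = -(-17 + U)*(-5 + U)/3 (l(U) = -(U - 5)*(U - 17)/3 = -(-5 + U)*(-17 + U)/3 = -(-17 + U)*(-5 + U)/3)
(-18*l(s))*(5*1) = (-18*(-85/3 - 1/3*(-2)**2 + (22/3)*(-2)))*(5*1) = -18*(-85/3 - 1/3*4 - 44/3)*5 = -18*(-85/3 - 4/3 - 44/3)*5 = -18*(-133/3)*5 = 798*5 = 3990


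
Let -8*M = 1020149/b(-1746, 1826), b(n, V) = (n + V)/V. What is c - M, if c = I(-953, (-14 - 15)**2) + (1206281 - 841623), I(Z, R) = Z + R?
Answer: 1048050757/320 ≈ 3.2752e+6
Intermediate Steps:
b(n, V) = (V + n)/V
I(Z, R) = R + Z
M = -931396037/320 (M = -1020149/(8*((1826 - 1746)/1826)) = -1020149/(8*((1/1826)*80)) = -1020149/(8*40/913) = -1020149*913/(8*40) = -1/8*931396037/40 = -931396037/320 ≈ -2.9106e+6)
c = 364546 (c = ((-14 - 15)**2 - 953) + (1206281 - 841623) = ((-29)**2 - 953) + 364658 = (841 - 953) + 364658 = -112 + 364658 = 364546)
c - M = 364546 - 1*(-931396037/320) = 364546 + 931396037/320 = 1048050757/320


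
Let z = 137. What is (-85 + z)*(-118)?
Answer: -6136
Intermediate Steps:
(-85 + z)*(-118) = (-85 + 137)*(-118) = 52*(-118) = -6136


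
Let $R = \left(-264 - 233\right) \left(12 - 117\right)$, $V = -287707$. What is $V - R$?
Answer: $-339892$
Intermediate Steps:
$R = 52185$ ($R = - 497 \left(12 - 117\right) = \left(-497\right) \left(-105\right) = 52185$)
$V - R = -287707 - 52185 = -339892$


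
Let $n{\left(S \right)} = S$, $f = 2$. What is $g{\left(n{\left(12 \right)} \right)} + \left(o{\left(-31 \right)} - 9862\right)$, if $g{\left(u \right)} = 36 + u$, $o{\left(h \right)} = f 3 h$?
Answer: $-10000$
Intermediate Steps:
$o{\left(h \right)} = 6 h$ ($o{\left(h \right)} = 2 \cdot 3 h = 6 h$)
$g{\left(n{\left(12 \right)} \right)} + \left(o{\left(-31 \right)} - 9862\right) = \left(36 + 12\right) + \left(6 \left(-31\right) - 9862\right) = 48 - 10048 = -10000$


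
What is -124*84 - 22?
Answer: -10438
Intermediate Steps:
-124*84 - 22 = -10416 - 22 = -10438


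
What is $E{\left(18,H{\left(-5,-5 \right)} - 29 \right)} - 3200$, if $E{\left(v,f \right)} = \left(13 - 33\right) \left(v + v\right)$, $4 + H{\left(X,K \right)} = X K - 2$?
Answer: $-3920$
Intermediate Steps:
$H{\left(X,K \right)} = -6 + K X$ ($H{\left(X,K \right)} = -4 + \left(X K - 2\right) = -4 + \left(K X - 2\right) = -4 + \left(-2 + K X\right) = -6 + K X$)
$E{\left(v,f \right)} = - 40 v$ ($E{\left(v,f \right)} = - 20 \cdot 2 v = - 40 v$)
$E{\left(18,H{\left(-5,-5 \right)} - 29 \right)} - 3200 = \left(-40\right) 18 - 3200 = -720 - 3200 = -3920$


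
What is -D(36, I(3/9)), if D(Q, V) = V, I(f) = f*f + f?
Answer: -4/9 ≈ -0.44444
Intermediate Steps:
I(f) = f + f**2 (I(f) = f**2 + f = f + f**2)
-D(36, I(3/9)) = -3/9*(1 + 3/9) = -3*(1/9)*(1 + 3*(1/9)) = -(1 + 1/3)/3 = -4/(3*3) = -1*4/9 = -4/9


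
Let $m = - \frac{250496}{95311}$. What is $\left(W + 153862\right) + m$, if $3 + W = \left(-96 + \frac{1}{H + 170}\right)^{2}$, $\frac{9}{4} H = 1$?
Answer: $\frac{36573888226702643}{224281651516} \approx 1.6307 \cdot 10^{5}$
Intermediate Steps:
$H = \frac{4}{9}$ ($H = \frac{4}{9} \cdot 1 = \frac{4}{9} \approx 0.44444$)
$m = - \frac{250496}{95311}$ ($m = \left(-250496\right) \frac{1}{95311} = - \frac{250496}{95311} \approx -2.6282$)
$W = \frac{21676975557}{2353156}$ ($W = -3 + \left(-96 + \frac{1}{\frac{4}{9} + 170}\right)^{2} = -3 + \left(-96 + \frac{1}{\frac{1534}{9}}\right)^{2} = -3 + \left(-96 + \frac{9}{1534}\right)^{2} = -3 + \left(- \frac{147255}{1534}\right)^{2} = -3 + \frac{21684035025}{2353156} = \frac{21676975557}{2353156} \approx 9211.9$)
$\left(W + 153862\right) + m = \left(\frac{21676975557}{2353156} + 153862\right) - \frac{250496}{95311} = \frac{383738264029}{2353156} - \frac{250496}{95311} = \frac{36573888226702643}{224281651516}$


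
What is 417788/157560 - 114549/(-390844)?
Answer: 22667284189/7697672580 ≈ 2.9447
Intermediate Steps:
417788/157560 - 114549/(-390844) = 417788*(1/157560) - 114549*(-1/390844) = 104447/39390 + 114549/390844 = 22667284189/7697672580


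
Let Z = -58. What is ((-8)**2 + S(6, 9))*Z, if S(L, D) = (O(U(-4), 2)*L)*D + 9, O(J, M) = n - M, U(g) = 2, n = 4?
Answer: -10498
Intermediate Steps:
O(J, M) = 4 - M
S(L, D) = 9 + 2*D*L (S(L, D) = ((4 - 1*2)*L)*D + 9 = ((4 - 2)*L)*D + 9 = (2*L)*D + 9 = 2*D*L + 9 = 9 + 2*D*L)
((-8)**2 + S(6, 9))*Z = ((-8)**2 + (9 + 2*9*6))*(-58) = (64 + (9 + 108))*(-58) = (64 + 117)*(-58) = 181*(-58) = -10498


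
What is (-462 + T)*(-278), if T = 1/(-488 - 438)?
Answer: 59466007/463 ≈ 1.2844e+5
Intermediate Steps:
T = -1/926 (T = 1/(-926) = -1/926 ≈ -0.0010799)
(-462 + T)*(-278) = (-462 - 1/926)*(-278) = -427813/926*(-278) = 59466007/463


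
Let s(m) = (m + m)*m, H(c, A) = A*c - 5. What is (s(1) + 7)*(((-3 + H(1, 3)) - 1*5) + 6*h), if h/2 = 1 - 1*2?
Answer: -198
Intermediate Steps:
h = -2 (h = 2*(1 - 1*2) = 2*(1 - 2) = 2*(-1) = -2)
H(c, A) = -5 + A*c
s(m) = 2*m² (s(m) = (2*m)*m = 2*m²)
(s(1) + 7)*(((-3 + H(1, 3)) - 1*5) + 6*h) = (2*1² + 7)*(((-3 + (-5 + 3*1)) - 1*5) + 6*(-2)) = (2*1 + 7)*(((-3 + (-5 + 3)) - 5) - 12) = (2 + 7)*(((-3 - 2) - 5) - 12) = 9*((-5 - 5) - 12) = 9*(-10 - 12) = 9*(-22) = -198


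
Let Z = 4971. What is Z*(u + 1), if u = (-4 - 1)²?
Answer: 129246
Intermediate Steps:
u = 25 (u = (-5)² = 25)
Z*(u + 1) = 4971*(25 + 1) = 4971*26 = 129246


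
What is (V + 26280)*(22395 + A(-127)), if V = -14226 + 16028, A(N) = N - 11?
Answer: 625021074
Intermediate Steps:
A(N) = -11 + N
V = 1802
(V + 26280)*(22395 + A(-127)) = (1802 + 26280)*(22395 + (-11 - 127)) = 28082*(22395 - 138) = 28082*22257 = 625021074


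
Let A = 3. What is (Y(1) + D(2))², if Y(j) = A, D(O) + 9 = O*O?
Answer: 4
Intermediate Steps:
D(O) = -9 + O² (D(O) = -9 + O*O = -9 + O²)
Y(j) = 3
(Y(1) + D(2))² = (3 + (-9 + 2²))² = (3 + (-9 + 4))² = (3 - 5)² = (-2)² = 4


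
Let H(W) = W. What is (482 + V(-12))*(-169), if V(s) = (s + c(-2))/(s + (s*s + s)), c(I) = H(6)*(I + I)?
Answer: -814073/10 ≈ -81407.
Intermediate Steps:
c(I) = 12*I (c(I) = 6*(I + I) = 6*(2*I) = 12*I)
V(s) = (-24 + s)/(s**2 + 2*s) (V(s) = (s + 12*(-2))/(s + (s*s + s)) = (s - 24)/(s + (s**2 + s)) = (-24 + s)/(s + (s + s**2)) = (-24 + s)/(s**2 + 2*s))
(482 + V(-12))*(-169) = (482 + (-24 - 12)/((-12)*(2 - 12)))*(-169) = (482 - 1/12*(-36)/(-10))*(-169) = (482 - 1/12*(-1/10)*(-36))*(-169) = (482 - 3/10)*(-169) = (4817/10)*(-169) = -814073/10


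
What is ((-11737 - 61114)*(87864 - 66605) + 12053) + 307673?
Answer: -1548419683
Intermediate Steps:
((-11737 - 61114)*(87864 - 66605) + 12053) + 307673 = (-72851*21259 + 12053) + 307673 = (-1548739409 + 12053) + 307673 = -1548727356 + 307673 = -1548419683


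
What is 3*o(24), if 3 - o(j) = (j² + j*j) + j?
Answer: -3519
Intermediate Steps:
o(j) = 3 - j - 2*j² (o(j) = 3 - ((j² + j*j) + j) = 3 - ((j² + j²) + j) = 3 - (2*j² + j) = 3 - (j + 2*j²) = 3 + (-j - 2*j²) = 3 - j - 2*j²)
3*o(24) = 3*(3 - 1*24 - 2*24²) = 3*(3 - 24 - 2*576) = 3*(3 - 24 - 1152) = 3*(-1173) = -3519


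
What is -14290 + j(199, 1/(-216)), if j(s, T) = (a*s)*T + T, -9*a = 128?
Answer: -27754297/1944 ≈ -14277.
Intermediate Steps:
a = -128/9 (a = -⅑*128 = -128/9 ≈ -14.222)
j(s, T) = T - 128*T*s/9 (j(s, T) = (-128*s/9)*T + T = -128*T*s/9 + T = T - 128*T*s/9)
-14290 + j(199, 1/(-216)) = -14290 + (⅑)*(9 - 128*199)/(-216) = -14290 + (⅑)*(-1/216)*(9 - 25472) = -14290 + (⅑)*(-1/216)*(-25463) = -14290 + 25463/1944 = -27754297/1944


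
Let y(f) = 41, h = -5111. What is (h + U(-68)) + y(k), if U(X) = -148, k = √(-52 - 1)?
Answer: -5218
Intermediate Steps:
k = I*√53 (k = √(-53) = I*√53 ≈ 7.2801*I)
(h + U(-68)) + y(k) = (-5111 - 148) + 41 = -5259 + 41 = -5218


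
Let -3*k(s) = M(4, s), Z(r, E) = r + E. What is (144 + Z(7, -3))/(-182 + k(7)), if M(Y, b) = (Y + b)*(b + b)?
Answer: -111/175 ≈ -0.63429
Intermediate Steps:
Z(r, E) = E + r
M(Y, b) = 2*b*(Y + b) (M(Y, b) = (Y + b)*(2*b) = 2*b*(Y + b))
k(s) = -2*s*(4 + s)/3
(144 + Z(7, -3))/(-182 + k(7)) = (144 + (-3 + 7))/(-182 - ⅔*7*(4 + 7)) = (144 + 4)/(-182 - ⅔*7*11) = 148/(-182 - 154/3) = 148/(-700/3) = 148*(-3/700) = -111/175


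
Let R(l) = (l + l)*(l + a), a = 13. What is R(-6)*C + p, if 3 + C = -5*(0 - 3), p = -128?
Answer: -1136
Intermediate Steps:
C = 12 (C = -3 - 5*(0 - 3) = -3 - 5*(-3) = -3 + 15 = 12)
R(l) = 2*l*(13 + l) (R(l) = (l + l)*(l + 13) = (2*l)*(13 + l) = 2*l*(13 + l))
R(-6)*C + p = (2*(-6)*(13 - 6))*12 - 128 = (2*(-6)*7)*12 - 128 = -84*12 - 128 = -1008 - 128 = -1136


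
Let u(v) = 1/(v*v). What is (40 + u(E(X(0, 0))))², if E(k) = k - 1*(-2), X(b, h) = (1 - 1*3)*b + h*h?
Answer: 25921/16 ≈ 1620.1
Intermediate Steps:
X(b, h) = h² - 2*b (X(b, h) = (1 - 3)*b + h² = -2*b + h² = h² - 2*b)
E(k) = 2 + k (E(k) = k + 2 = 2 + k)
u(v) = v⁻² (u(v) = 1/(v²) = v⁻²)
(40 + u(E(X(0, 0))))² = (40 + (2 + (0² - 2*0))⁻²)² = (40 + (2 + (0 + 0))⁻²)² = (40 + (2 + 0)⁻²)² = (40 + 2⁻²)² = (40 + ¼)² = (161/4)² = 25921/16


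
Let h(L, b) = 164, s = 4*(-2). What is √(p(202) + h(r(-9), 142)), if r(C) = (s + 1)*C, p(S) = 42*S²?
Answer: 2*√428483 ≈ 1309.2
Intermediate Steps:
s = -8
r(C) = -7*C (r(C) = (-8 + 1)*C = -7*C)
√(p(202) + h(r(-9), 142)) = √(42*202² + 164) = √(42*40804 + 164) = √(1713768 + 164) = √1713932 = 2*√428483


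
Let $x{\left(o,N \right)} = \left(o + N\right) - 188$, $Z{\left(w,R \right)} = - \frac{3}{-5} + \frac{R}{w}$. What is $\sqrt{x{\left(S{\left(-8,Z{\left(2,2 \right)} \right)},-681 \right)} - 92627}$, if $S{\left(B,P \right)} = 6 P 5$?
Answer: $2 i \sqrt{23362} \approx 305.69 i$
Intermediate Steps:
$Z{\left(w,R \right)} = \frac{3}{5} + \frac{R}{w}$ ($Z{\left(w,R \right)} = \left(-3\right) \left(- \frac{1}{5}\right) + \frac{R}{w} = \frac{3}{5} + \frac{R}{w}$)
$S{\left(B,P \right)} = 30 P$
$x{\left(o,N \right)} = -188 + N + o$ ($x{\left(o,N \right)} = \left(N + o\right) - 188 = -188 + N + o$)
$\sqrt{x{\left(S{\left(-8,Z{\left(2,2 \right)} \right)},-681 \right)} - 92627} = \sqrt{\left(-188 - 681 + 30 \left(\frac{3}{5} + \frac{2}{2}\right)\right) - 92627} = \sqrt{\left(-188 - 681 + 30 \left(\frac{3}{5} + 2 \cdot \frac{1}{2}\right)\right) - 92627} = \sqrt{\left(-188 - 681 + 30 \left(\frac{3}{5} + 1\right)\right) - 92627} = \sqrt{\left(-188 - 681 + 30 \cdot \frac{8}{5}\right) - 92627} = \sqrt{\left(-188 - 681 + 48\right) - 92627} = \sqrt{-821 - 92627} = \sqrt{-93448} = 2 i \sqrt{23362}$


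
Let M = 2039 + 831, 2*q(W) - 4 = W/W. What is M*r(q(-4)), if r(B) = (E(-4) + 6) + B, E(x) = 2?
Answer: 30135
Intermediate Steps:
q(W) = 5/2 (q(W) = 2 + (W/W)/2 = 2 + (½)*1 = 2 + ½ = 5/2)
r(B) = 8 + B (r(B) = (2 + 6) + B = 8 + B)
M = 2870
M*r(q(-4)) = 2870*(8 + 5/2) = 2870*(21/2) = 30135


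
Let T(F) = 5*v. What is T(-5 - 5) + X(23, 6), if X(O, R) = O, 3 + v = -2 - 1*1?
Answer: -7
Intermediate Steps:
v = -6 (v = -3 + (-2 - 1*1) = -3 + (-2 - 1) = -3 - 3 = -6)
T(F) = -30 (T(F) = 5*(-6) = -30)
T(-5 - 5) + X(23, 6) = -30 + 23 = -7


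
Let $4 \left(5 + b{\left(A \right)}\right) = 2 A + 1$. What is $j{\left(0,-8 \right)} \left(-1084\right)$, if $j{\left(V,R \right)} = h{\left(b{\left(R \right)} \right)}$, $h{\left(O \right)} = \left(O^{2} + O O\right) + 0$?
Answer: $- \frac{331975}{2} \approx -1.6599 \cdot 10^{5}$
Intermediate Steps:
$b{\left(A \right)} = - \frac{19}{4} + \frac{A}{2}$ ($b{\left(A \right)} = -5 + \frac{2 A + 1}{4} = -5 + \frac{1 + 2 A}{4} = -5 + \left(\frac{1}{4} + \frac{A}{2}\right) = - \frac{19}{4} + \frac{A}{2}$)
$h{\left(O \right)} = 2 O^{2}$ ($h{\left(O \right)} = \left(O^{2} + O^{2}\right) + 0 = 2 O^{2} + 0 = 2 O^{2}$)
$j{\left(V,R \right)} = 2 \left(- \frac{19}{4} + \frac{R}{2}\right)^{2}$
$j{\left(0,-8 \right)} \left(-1084\right) = \frac{\left(-19 + 2 \left(-8\right)\right)^{2}}{8} \left(-1084\right) = \frac{\left(-19 - 16\right)^{2}}{8} \left(-1084\right) = \frac{\left(-35\right)^{2}}{8} \left(-1084\right) = \frac{1}{8} \cdot 1225 \left(-1084\right) = \frac{1225}{8} \left(-1084\right) = - \frac{331975}{2}$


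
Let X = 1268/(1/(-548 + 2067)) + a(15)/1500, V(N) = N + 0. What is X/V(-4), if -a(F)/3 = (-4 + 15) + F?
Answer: -481522987/1000 ≈ -4.8152e+5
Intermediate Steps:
V(N) = N
a(F) = -33 - 3*F (a(F) = -3*((-4 + 15) + F) = -3*(11 + F) = -33 - 3*F)
X = 481522987/250 (X = 1268/(1/(-548 + 2067)) + (-33 - 3*15)/1500 = 1268/(1/1519) + (-33 - 45)*(1/1500) = 1268/(1/1519) - 78*1/1500 = 1268*1519 - 13/250 = 1926092 - 13/250 = 481522987/250 ≈ 1.9261e+6)
X/V(-4) = (481522987/250)/(-4) = (481522987/250)*(-¼) = -481522987/1000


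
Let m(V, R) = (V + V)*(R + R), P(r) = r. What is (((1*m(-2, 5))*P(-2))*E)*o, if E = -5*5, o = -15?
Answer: 30000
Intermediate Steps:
m(V, R) = 4*R*V (m(V, R) = (2*V)*(2*R) = 4*R*V)
E = -25
(((1*m(-2, 5))*P(-2))*E)*o = (((1*(4*5*(-2)))*(-2))*(-25))*(-15) = (((1*(-40))*(-2))*(-25))*(-15) = (-40*(-2)*(-25))*(-15) = (80*(-25))*(-15) = -2000*(-15) = 30000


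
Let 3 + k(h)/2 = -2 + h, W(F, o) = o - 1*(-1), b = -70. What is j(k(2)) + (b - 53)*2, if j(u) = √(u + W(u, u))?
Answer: -246 + I*√11 ≈ -246.0 + 3.3166*I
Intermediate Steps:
W(F, o) = 1 + o (W(F, o) = o + 1 = 1 + o)
k(h) = -10 + 2*h (k(h) = -6 + 2*(-2 + h) = -6 + (-4 + 2*h) = -10 + 2*h)
j(u) = √(1 + 2*u) (j(u) = √(u + (1 + u)) = √(1 + 2*u))
j(k(2)) + (b - 53)*2 = √(1 + 2*(-10 + 2*2)) + (-70 - 53)*2 = √(1 + 2*(-10 + 4)) - 123*2 = √(1 + 2*(-6)) - 246 = √(1 - 12) - 246 = √(-11) - 246 = I*√11 - 246 = -246 + I*√11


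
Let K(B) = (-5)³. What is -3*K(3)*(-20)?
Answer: -7500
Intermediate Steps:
K(B) = -125
-3*K(3)*(-20) = -3*(-125)*(-20) = 375*(-20) = -7500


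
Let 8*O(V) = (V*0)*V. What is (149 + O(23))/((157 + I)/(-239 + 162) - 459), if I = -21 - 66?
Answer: -1639/5059 ≈ -0.32398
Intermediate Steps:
I = -87
O(V) = 0 (O(V) = ((V*0)*V)/8 = (0*V)/8 = (⅛)*0 = 0)
(149 + O(23))/((157 + I)/(-239 + 162) - 459) = (149 + 0)/((157 - 87)/(-239 + 162) - 459) = 149/(70/(-77) - 459) = 149/(70*(-1/77) - 459) = 149/(-10/11 - 459) = 149/(-5059/11) = 149*(-11/5059) = -1639/5059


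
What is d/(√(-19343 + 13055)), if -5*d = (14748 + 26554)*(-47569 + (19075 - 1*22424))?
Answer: -525753809*I*√393/1965 ≈ -5.3042e+6*I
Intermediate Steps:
d = 2103015236/5 (d = -(14748 + 26554)*(-47569 + (19075 - 1*22424))/5 = -41302*(-47569 + (19075 - 22424))/5 = -41302*(-47569 - 3349)/5 = -41302*(-50918)/5 = -⅕*(-2103015236) = 2103015236/5 ≈ 4.2060e+8)
d/(√(-19343 + 13055)) = 2103015236/(5*(√(-19343 + 13055))) = 2103015236/(5*(√(-6288))) = 2103015236/(5*((4*I*√393))) = 2103015236*(-I*√393/1572)/5 = -525753809*I*√393/1965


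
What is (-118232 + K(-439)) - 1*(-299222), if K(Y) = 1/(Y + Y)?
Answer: 158909219/878 ≈ 1.8099e+5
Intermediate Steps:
K(Y) = 1/(2*Y)
(-118232 + K(-439)) - 1*(-299222) = (-118232 + (½)/(-439)) - 1*(-299222) = (-118232 + (½)*(-1/439)) + 299222 = (-118232 - 1/878) + 299222 = -103807697/878 + 299222 = 158909219/878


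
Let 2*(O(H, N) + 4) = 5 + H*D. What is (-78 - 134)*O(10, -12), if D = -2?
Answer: 2438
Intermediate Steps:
O(H, N) = -3/2 - H (O(H, N) = -4 + (5 + H*(-2))/2 = -4 + (5 - 2*H)/2 = -4 + (5/2 - H) = -3/2 - H)
(-78 - 134)*O(10, -12) = (-78 - 134)*(-3/2 - 1*10) = -212*(-3/2 - 10) = -212*(-23/2) = 2438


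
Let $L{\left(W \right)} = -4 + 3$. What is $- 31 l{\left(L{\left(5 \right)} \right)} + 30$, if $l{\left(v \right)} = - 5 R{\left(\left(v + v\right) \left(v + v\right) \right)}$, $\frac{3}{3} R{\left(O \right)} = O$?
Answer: $650$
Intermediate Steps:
$R{\left(O \right)} = O$
$L{\left(W \right)} = -1$
$l{\left(v \right)} = - 20 v^{2}$ ($l{\left(v \right)} = - 5 \left(v + v\right) \left(v + v\right) = - 5 \cdot 2 v 2 v = - 5 \cdot 4 v^{2} = - 20 v^{2}$)
$- 31 l{\left(L{\left(5 \right)} \right)} + 30 = - 31 \left(- 20 \left(-1\right)^{2}\right) + 30 = - 31 \left(\left(-20\right) 1\right) + 30 = \left(-31\right) \left(-20\right) + 30 = 620 + 30 = 650$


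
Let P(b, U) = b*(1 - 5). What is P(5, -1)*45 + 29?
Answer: -871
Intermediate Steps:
P(b, U) = -4*b (P(b, U) = b*(-4) = -4*b)
P(5, -1)*45 + 29 = -4*5*45 + 29 = -20*45 + 29 = -900 + 29 = -871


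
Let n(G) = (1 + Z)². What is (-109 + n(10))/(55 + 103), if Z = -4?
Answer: -50/79 ≈ -0.63291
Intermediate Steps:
n(G) = 9 (n(G) = (1 - 4)² = (-3)² = 9)
(-109 + n(10))/(55 + 103) = (-109 + 9)/(55 + 103) = -100/158 = -100*1/158 = -50/79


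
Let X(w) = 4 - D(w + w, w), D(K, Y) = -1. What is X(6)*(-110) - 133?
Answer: -683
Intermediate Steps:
X(w) = 5 (X(w) = 4 - 1*(-1) = 4 + 1 = 5)
X(6)*(-110) - 133 = 5*(-110) - 133 = -550 - 133 = -683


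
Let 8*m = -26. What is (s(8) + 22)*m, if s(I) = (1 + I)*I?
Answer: -611/2 ≈ -305.50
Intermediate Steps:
m = -13/4 (m = (⅛)*(-26) = -13/4 ≈ -3.2500)
s(I) = I*(1 + I)
(s(8) + 22)*m = (8*(1 + 8) + 22)*(-13/4) = (8*9 + 22)*(-13/4) = (72 + 22)*(-13/4) = 94*(-13/4) = -611/2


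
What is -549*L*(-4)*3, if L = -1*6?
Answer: -39528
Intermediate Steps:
L = -6
-549*L*(-4)*3 = -549*(-6*(-4))*3 = -13176*3 = -549*72 = -39528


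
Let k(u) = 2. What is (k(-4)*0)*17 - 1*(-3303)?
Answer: 3303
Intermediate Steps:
(k(-4)*0)*17 - 1*(-3303) = (2*0)*17 - 1*(-3303) = 0*17 + 3303 = 0 + 3303 = 3303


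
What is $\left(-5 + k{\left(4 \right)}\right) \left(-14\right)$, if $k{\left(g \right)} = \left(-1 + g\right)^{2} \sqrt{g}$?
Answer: $-182$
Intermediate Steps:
$k{\left(g \right)} = \sqrt{g} \left(-1 + g\right)^{2}$
$\left(-5 + k{\left(4 \right)}\right) \left(-14\right) = \left(-5 + \sqrt{4} \left(-1 + 4\right)^{2}\right) \left(-14\right) = \left(-5 + 2 \cdot 3^{2}\right) \left(-14\right) = \left(-5 + 2 \cdot 9\right) \left(-14\right) = \left(-5 + 18\right) \left(-14\right) = 13 \left(-14\right) = -182$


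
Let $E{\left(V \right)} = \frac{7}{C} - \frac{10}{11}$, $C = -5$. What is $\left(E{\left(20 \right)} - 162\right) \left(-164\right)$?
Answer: $\frac{1482068}{55} \approx 26947.0$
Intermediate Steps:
$E{\left(V \right)} = - \frac{127}{55}$ ($E{\left(V \right)} = \frac{7}{-5} - \frac{10}{11} = 7 \left(- \frac{1}{5}\right) - \frac{10}{11} = - \frac{7}{5} - \frac{10}{11} = - \frac{127}{55}$)
$\left(E{\left(20 \right)} - 162\right) \left(-164\right) = \left(- \frac{127}{55} - 162\right) \left(-164\right) = \left(- \frac{9037}{55}\right) \left(-164\right) = \frac{1482068}{55}$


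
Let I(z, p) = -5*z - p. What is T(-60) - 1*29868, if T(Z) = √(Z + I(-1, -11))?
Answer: -29868 + 2*I*√11 ≈ -29868.0 + 6.6332*I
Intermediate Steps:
I(z, p) = -p - 5*z
T(Z) = √(16 + Z) (T(Z) = √(Z + (-1*(-11) - 5*(-1))) = √(Z + (11 + 5)) = √(Z + 16) = √(16 + Z))
T(-60) - 1*29868 = √(16 - 60) - 1*29868 = √(-44) - 29868 = 2*I*√11 - 29868 = -29868 + 2*I*√11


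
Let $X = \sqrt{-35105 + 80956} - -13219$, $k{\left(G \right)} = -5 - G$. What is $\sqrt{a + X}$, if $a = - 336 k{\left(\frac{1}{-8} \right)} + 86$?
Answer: $\sqrt{14943 + \sqrt{45851}} \approx 123.11$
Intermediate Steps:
$X = 13219 + \sqrt{45851}$ ($X = \sqrt{45851} + 13219 = 13219 + \sqrt{45851} \approx 13433.0$)
$a = 1724$ ($a = - 336 \left(-5 - \frac{1}{-8}\right) + 86 = - 336 \left(-5 - - \frac{1}{8}\right) + 86 = - 336 \left(-5 + \frac{1}{8}\right) + 86 = \left(-336\right) \left(- \frac{39}{8}\right) + 86 = 1638 + 86 = 1724$)
$\sqrt{a + X} = \sqrt{1724 + \left(13219 + \sqrt{45851}\right)} = \sqrt{14943 + \sqrt{45851}}$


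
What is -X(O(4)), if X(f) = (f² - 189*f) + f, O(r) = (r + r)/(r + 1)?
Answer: 7456/25 ≈ 298.24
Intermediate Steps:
O(r) = 2*r/(1 + r) (O(r) = (2*r)/(1 + r) = 2*r/(1 + r))
X(f) = f² - 188*f
-X(O(4)) = -2*4/(1 + 4)*(-188 + 2*4/(1 + 4)) = -2*4/5*(-188 + 2*4/5) = -2*4*(⅕)*(-188 + 2*4*(⅕)) = -8*(-188 + 8/5)/5 = -8*(-932)/(5*5) = -1*(-7456/25) = 7456/25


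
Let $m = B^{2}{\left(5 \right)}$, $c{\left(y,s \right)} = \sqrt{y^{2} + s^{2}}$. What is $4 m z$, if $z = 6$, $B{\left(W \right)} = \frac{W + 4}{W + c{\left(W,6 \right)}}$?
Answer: $\frac{1944}{\left(5 + \sqrt{61}\right)^{2}} \approx 11.846$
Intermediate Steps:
$c{\left(y,s \right)} = \sqrt{s^{2} + y^{2}}$
$B{\left(W \right)} = \frac{4 + W}{W + \sqrt{36 + W^{2}}}$ ($B{\left(W \right)} = \frac{W + 4}{W + \sqrt{6^{2} + W^{2}}} = \frac{4 + W}{W + \sqrt{36 + W^{2}}}$)
$m = \frac{81}{\left(5 + \sqrt{61}\right)^{2}}$ ($m = \left(\frac{4 + 5}{5 + \sqrt{36 + 5^{2}}}\right)^{2} = \left(\frac{1}{5 + \sqrt{36 + 25}} \cdot 9\right)^{2} = \left(\frac{1}{5 + \sqrt{61}} \cdot 9\right)^{2} = \left(\frac{9}{5 + \sqrt{61}}\right)^{2} = \frac{81}{\left(5 + \sqrt{61}\right)^{2}} \approx 0.49359$)
$4 m z = 4 \frac{81}{\left(5 + \sqrt{61}\right)^{2}} \cdot 6 = \frac{324}{\left(5 + \sqrt{61}\right)^{2}} \cdot 6 = \frac{1944}{\left(5 + \sqrt{61}\right)^{2}}$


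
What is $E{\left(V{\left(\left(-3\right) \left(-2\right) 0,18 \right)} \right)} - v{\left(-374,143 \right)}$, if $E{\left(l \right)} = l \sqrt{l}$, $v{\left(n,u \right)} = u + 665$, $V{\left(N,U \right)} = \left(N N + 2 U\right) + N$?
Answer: $-592$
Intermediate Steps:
$V{\left(N,U \right)} = N + N^{2} + 2 U$ ($V{\left(N,U \right)} = \left(N^{2} + 2 U\right) + N = N + N^{2} + 2 U$)
$v{\left(n,u \right)} = 665 + u$
$E{\left(l \right)} = l^{\frac{3}{2}}$
$E{\left(V{\left(\left(-3\right) \left(-2\right) 0,18 \right)} \right)} - v{\left(-374,143 \right)} = \left(\left(-3\right) \left(-2\right) 0 + \left(\left(-3\right) \left(-2\right) 0\right)^{2} + 2 \cdot 18\right)^{\frac{3}{2}} - \left(665 + 143\right) = \left(6 \cdot 0 + \left(6 \cdot 0\right)^{2} + 36\right)^{\frac{3}{2}} - 808 = \left(0 + 0^{2} + 36\right)^{\frac{3}{2}} - 808 = \left(0 + 0 + 36\right)^{\frac{3}{2}} - 808 = 36^{\frac{3}{2}} - 808 = 216 - 808 = -592$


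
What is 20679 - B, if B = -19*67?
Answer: 21952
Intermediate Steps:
B = -1273
20679 - B = 20679 - 1*(-1273) = 20679 + 1273 = 21952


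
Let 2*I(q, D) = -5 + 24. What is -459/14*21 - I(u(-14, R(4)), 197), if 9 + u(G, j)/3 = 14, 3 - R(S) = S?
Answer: -698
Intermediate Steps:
R(S) = 3 - S
u(G, j) = 15 (u(G, j) = -27 + 3*14 = -27 + 42 = 15)
I(q, D) = 19/2 (I(q, D) = (-5 + 24)/2 = (1/2)*19 = 19/2)
-459/14*21 - I(u(-14, R(4)), 197) = -459/14*21 - 1*19/2 = -459/14*21 - 19/2 = -1377/2 - 19/2 = -698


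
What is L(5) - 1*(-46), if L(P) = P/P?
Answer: 47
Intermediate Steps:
L(P) = 1
L(5) - 1*(-46) = 1 - 1*(-46) = 1 + 46 = 47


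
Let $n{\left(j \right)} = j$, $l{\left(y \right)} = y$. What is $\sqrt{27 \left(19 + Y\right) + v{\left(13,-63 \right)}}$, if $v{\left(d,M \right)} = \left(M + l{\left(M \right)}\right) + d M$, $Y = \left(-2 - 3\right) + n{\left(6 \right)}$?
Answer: $9 i \sqrt{5} \approx 20.125 i$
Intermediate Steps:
$Y = 1$ ($Y = \left(-2 - 3\right) + 6 = -5 + 6 = 1$)
$v{\left(d,M \right)} = 2 M + M d$ ($v{\left(d,M \right)} = \left(M + M\right) + d M = 2 M + M d$)
$\sqrt{27 \left(19 + Y\right) + v{\left(13,-63 \right)}} = \sqrt{27 \left(19 + 1\right) - 63 \left(2 + 13\right)} = \sqrt{27 \cdot 20 - 945} = \sqrt{540 - 945} = \sqrt{-405} = 9 i \sqrt{5}$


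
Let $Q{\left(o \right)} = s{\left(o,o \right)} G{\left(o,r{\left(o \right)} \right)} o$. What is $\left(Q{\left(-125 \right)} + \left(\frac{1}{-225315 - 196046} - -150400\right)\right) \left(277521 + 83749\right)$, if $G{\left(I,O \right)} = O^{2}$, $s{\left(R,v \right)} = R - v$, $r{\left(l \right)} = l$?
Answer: $\frac{22894653305526730}{421361} \approx 5.4335 \cdot 10^{10}$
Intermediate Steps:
$Q{\left(o \right)} = 0$ ($Q{\left(o \right)} = \left(o - o\right) o^{2} o = 0 o^{2} o = 0 o = 0$)
$\left(Q{\left(-125 \right)} + \left(\frac{1}{-225315 - 196046} - -150400\right)\right) \left(277521 + 83749\right) = \left(0 + \left(\frac{1}{-225315 - 196046} - -150400\right)\right) \left(277521 + 83749\right) = \left(0 + \left(\frac{1}{-421361} + 150400\right)\right) 361270 = \left(0 + \left(- \frac{1}{421361} + 150400\right)\right) 361270 = \left(0 + \frac{63372694399}{421361}\right) 361270 = \frac{63372694399}{421361} \cdot 361270 = \frac{22894653305526730}{421361}$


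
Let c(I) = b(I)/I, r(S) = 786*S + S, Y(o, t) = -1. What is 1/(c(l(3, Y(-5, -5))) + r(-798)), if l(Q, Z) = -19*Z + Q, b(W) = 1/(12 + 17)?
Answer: -638/400680587 ≈ -1.5923e-6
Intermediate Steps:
b(W) = 1/29
r(S) = 787*S
l(Q, Z) = Q - 19*Z
c(I) = 1/(29*I)
1/(c(l(3, Y(-5, -5))) + r(-798)) = 1/(1/(29*(3 - 19*(-1))) + 787*(-798)) = 1/(1/(29*(3 + 19)) - 628026) = 1/((1/29)/22 - 628026) = 1/((1/29)*(1/22) - 628026) = 1/(1/638 - 628026) = 1/(-400680587/638) = -638/400680587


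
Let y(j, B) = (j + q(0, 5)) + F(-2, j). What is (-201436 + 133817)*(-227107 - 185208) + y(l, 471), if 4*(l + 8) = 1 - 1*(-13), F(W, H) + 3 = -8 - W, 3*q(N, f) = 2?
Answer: 167281967833/6 ≈ 2.7880e+10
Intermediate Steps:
q(N, f) = ⅔ (q(N, f) = (⅓)*2 = ⅔)
F(W, H) = -11 - W (F(W, H) = -3 + (-8 - W) = -11 - W)
l = -9/2 (l = -8 + (1 - 1*(-13))/4 = -8 + (1 + 13)/4 = -8 + (¼)*14 = -8 + 7/2 = -9/2 ≈ -4.5000)
y(j, B) = -25/3 + j (y(j, B) = (j + ⅔) + (-11 - 1*(-2)) = (⅔ + j) + (-11 + 2) = (⅔ + j) - 9 = -25/3 + j)
(-201436 + 133817)*(-227107 - 185208) + y(l, 471) = (-201436 + 133817)*(-227107 - 185208) + (-25/3 - 9/2) = -67619*(-412315) - 77/6 = 27880327985 - 77/6 = 167281967833/6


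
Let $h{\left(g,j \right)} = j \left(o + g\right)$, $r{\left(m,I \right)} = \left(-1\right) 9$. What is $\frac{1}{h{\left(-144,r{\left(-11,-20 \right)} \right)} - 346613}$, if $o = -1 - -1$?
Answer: $- \frac{1}{345317} \approx -2.8959 \cdot 10^{-6}$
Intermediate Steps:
$o = 0$ ($o = -1 + 1 = 0$)
$r{\left(m,I \right)} = -9$
$h{\left(g,j \right)} = g j$ ($h{\left(g,j \right)} = j \left(0 + g\right) = j g = g j$)
$\frac{1}{h{\left(-144,r{\left(-11,-20 \right)} \right)} - 346613} = \frac{1}{\left(-144\right) \left(-9\right) - 346613} = \frac{1}{1296 - 346613} = \frac{1}{-345317} = - \frac{1}{345317}$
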